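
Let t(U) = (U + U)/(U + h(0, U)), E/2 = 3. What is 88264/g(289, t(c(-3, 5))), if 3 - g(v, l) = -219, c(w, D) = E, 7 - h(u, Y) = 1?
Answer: 44132/111 ≈ 397.59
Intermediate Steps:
h(u, Y) = 6 (h(u, Y) = 7 - 1*1 = 7 - 1 = 6)
E = 6 (E = 2*3 = 6)
c(w, D) = 6
t(U) = 2*U/(6 + U) (t(U) = (U + U)/(U + 6) = (2*U)/(6 + U) = 2*U/(6 + U))
g(v, l) = 222 (g(v, l) = 3 - 1*(-219) = 3 + 219 = 222)
88264/g(289, t(c(-3, 5))) = 88264/222 = 88264*(1/222) = 44132/111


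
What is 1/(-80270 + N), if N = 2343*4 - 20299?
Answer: -1/91197 ≈ -1.0965e-5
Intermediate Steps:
N = -10927 (N = 9372 - 20299 = -10927)
1/(-80270 + N) = 1/(-80270 - 10927) = 1/(-91197) = -1/91197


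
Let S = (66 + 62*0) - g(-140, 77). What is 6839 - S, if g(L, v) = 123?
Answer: 6896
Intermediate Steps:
S = -57 (S = (66 + 62*0) - 1*123 = (66 + 0) - 123 = 66 - 123 = -57)
6839 - S = 6839 - 1*(-57) = 6839 + 57 = 6896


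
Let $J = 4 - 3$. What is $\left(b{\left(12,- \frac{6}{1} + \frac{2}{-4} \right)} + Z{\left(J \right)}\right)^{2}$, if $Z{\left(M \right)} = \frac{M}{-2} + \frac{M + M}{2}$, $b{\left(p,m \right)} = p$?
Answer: $\frac{625}{4} \approx 156.25$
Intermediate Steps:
$J = 1$
$Z{\left(M \right)} = \frac{M}{2}$ ($Z{\left(M \right)} = M \left(- \frac{1}{2}\right) + 2 M \frac{1}{2} = - \frac{M}{2} + M = \frac{M}{2}$)
$\left(b{\left(12,- \frac{6}{1} + \frac{2}{-4} \right)} + Z{\left(J \right)}\right)^{2} = \left(12 + \frac{1}{2} \cdot 1\right)^{2} = \left(12 + \frac{1}{2}\right)^{2} = \left(\frac{25}{2}\right)^{2} = \frac{625}{4}$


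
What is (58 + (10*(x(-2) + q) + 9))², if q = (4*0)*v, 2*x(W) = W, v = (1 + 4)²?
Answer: 3249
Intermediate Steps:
v = 25 (v = 5² = 25)
x(W) = W/2
q = 0 (q = (4*0)*25 = 0*25 = 0)
(58 + (10*(x(-2) + q) + 9))² = (58 + (10*((½)*(-2) + 0) + 9))² = (58 + (10*(-1 + 0) + 9))² = (58 + (10*(-1) + 9))² = (58 + (-10 + 9))² = (58 - 1)² = 57² = 3249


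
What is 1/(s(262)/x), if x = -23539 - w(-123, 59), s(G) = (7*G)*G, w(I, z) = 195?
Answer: -11867/240254 ≈ -0.049394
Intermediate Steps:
s(G) = 7*G²
x = -23734 (x = -23539 - 1*195 = -23539 - 195 = -23734)
1/(s(262)/x) = 1/((7*262²)/(-23734)) = 1/((7*68644)*(-1/23734)) = 1/(480508*(-1/23734)) = 1/(-240254/11867) = -11867/240254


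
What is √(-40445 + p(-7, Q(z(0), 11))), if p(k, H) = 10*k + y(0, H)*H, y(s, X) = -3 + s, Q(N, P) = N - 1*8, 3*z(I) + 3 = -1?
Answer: I*√40487 ≈ 201.21*I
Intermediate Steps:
z(I) = -4/3 (z(I) = -1 + (⅓)*(-1) = -1 - ⅓ = -4/3)
Q(N, P) = -8 + N (Q(N, P) = N - 8 = -8 + N)
p(k, H) = -3*H + 10*k (p(k, H) = 10*k + (-3 + 0)*H = 10*k - 3*H = -3*H + 10*k)
√(-40445 + p(-7, Q(z(0), 11))) = √(-40445 + (-3*(-8 - 4/3) + 10*(-7))) = √(-40445 + (-3*(-28/3) - 70)) = √(-40445 + (28 - 70)) = √(-40445 - 42) = √(-40487) = I*√40487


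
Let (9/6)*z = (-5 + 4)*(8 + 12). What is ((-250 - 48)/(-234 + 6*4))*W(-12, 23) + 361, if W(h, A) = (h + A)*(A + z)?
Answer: 161246/315 ≈ 511.89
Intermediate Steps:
z = -40/3 (z = 2*((-5 + 4)*(8 + 12))/3 = 2*(-1*20)/3 = (2/3)*(-20) = -40/3 ≈ -13.333)
W(h, A) = (-40/3 + A)*(A + h) (W(h, A) = (h + A)*(A - 40/3) = (A + h)*(-40/3 + A) = (-40/3 + A)*(A + h))
((-250 - 48)/(-234 + 6*4))*W(-12, 23) + 361 = ((-250 - 48)/(-234 + 6*4))*(23**2 - 40/3*23 - 40/3*(-12) + 23*(-12)) + 361 = (-298/(-234 + 24))*(529 - 920/3 + 160 - 276) + 361 = -298/(-210)*(319/3) + 361 = -298*(-1/210)*(319/3) + 361 = (149/105)*(319/3) + 361 = 47531/315 + 361 = 161246/315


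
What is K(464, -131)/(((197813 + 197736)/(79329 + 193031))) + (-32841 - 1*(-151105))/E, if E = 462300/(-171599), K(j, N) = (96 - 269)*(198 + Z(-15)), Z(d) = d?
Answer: -273034409669606/4155961425 ≈ -65697.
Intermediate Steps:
K(j, N) = -31659 (K(j, N) = (96 - 269)*(198 - 15) = -173*183 = -31659)
E = -462300/171599 (E = 462300*(-1/171599) = -462300/171599 ≈ -2.6941)
K(464, -131)/(((197813 + 197736)/(79329 + 193031))) + (-32841 - 1*(-151105))/E = -31659*(79329 + 193031)/(197813 + 197736) + (-32841 - 1*(-151105))/(-462300/171599) = -31659/(395549/272360) + (-32841 + 151105)*(-171599/462300) = -31659/(395549*(1/272360)) + 118264*(-171599/462300) = -31659/35959/24760 - 5073496034/115575 = -31659*24760/35959 - 5073496034/115575 = -783876840/35959 - 5073496034/115575 = -273034409669606/4155961425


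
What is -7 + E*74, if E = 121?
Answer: 8947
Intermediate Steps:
-7 + E*74 = -7 + 121*74 = -7 + 8954 = 8947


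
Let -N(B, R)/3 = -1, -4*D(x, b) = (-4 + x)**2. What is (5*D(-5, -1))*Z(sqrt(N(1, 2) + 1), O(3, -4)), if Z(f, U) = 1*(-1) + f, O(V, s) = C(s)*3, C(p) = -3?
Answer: -405/4 ≈ -101.25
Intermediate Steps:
D(x, b) = -(-4 + x)**2/4
N(B, R) = 3 (N(B, R) = -3*(-1) = 3)
O(V, s) = -9 (O(V, s) = -3*3 = -9)
Z(f, U) = -1 + f
(5*D(-5, -1))*Z(sqrt(N(1, 2) + 1), O(3, -4)) = (5*(-(-4 - 5)**2/4))*(-1 + sqrt(3 + 1)) = (5*(-1/4*(-9)**2))*(-1 + sqrt(4)) = (5*(-1/4*81))*(-1 + 2) = (5*(-81/4))*1 = -405/4*1 = -405/4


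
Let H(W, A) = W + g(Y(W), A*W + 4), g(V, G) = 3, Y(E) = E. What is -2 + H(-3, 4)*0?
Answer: -2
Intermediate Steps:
H(W, A) = 3 + W (H(W, A) = W + 3 = 3 + W)
-2 + H(-3, 4)*0 = -2 + (3 - 3)*0 = -2 + 0*0 = -2 + 0 = -2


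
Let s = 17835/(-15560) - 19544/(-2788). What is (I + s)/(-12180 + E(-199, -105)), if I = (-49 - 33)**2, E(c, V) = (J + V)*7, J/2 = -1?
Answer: -14597505369/28043828456 ≈ -0.52052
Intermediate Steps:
J = -2 (J = 2*(-1) = -2)
s = 12719033/2169064 (s = 17835*(-1/15560) - 19544*(-1/2788) = -3567/3112 + 4886/697 = 12719033/2169064 ≈ 5.8638)
E(c, V) = -14 + 7*V (E(c, V) = (-2 + V)*7 = -14 + 7*V)
I = 6724 (I = (-82)**2 = 6724)
(I + s)/(-12180 + E(-199, -105)) = (6724 + 12719033/2169064)/(-12180 + (-14 + 7*(-105))) = 14597505369/(2169064*(-12180 + (-14 - 735))) = 14597505369/(2169064*(-12180 - 749)) = (14597505369/2169064)/(-12929) = (14597505369/2169064)*(-1/12929) = -14597505369/28043828456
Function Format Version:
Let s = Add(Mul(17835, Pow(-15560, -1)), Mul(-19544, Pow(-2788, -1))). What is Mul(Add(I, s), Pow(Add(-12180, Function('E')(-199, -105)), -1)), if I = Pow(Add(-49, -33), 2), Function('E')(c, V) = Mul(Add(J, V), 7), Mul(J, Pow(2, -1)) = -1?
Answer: Rational(-14597505369, 28043828456) ≈ -0.52052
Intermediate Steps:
J = -2 (J = Mul(2, -1) = -2)
s = Rational(12719033, 2169064) (s = Add(Mul(17835, Rational(-1, 15560)), Mul(-19544, Rational(-1, 2788))) = Add(Rational(-3567, 3112), Rational(4886, 697)) = Rational(12719033, 2169064) ≈ 5.8638)
Function('E')(c, V) = Add(-14, Mul(7, V)) (Function('E')(c, V) = Mul(Add(-2, V), 7) = Add(-14, Mul(7, V)))
I = 6724 (I = Pow(-82, 2) = 6724)
Mul(Add(I, s), Pow(Add(-12180, Function('E')(-199, -105)), -1)) = Mul(Add(6724, Rational(12719033, 2169064)), Pow(Add(-12180, Add(-14, Mul(7, -105))), -1)) = Mul(Rational(14597505369, 2169064), Pow(Add(-12180, Add(-14, -735)), -1)) = Mul(Rational(14597505369, 2169064), Pow(Add(-12180, -749), -1)) = Mul(Rational(14597505369, 2169064), Pow(-12929, -1)) = Mul(Rational(14597505369, 2169064), Rational(-1, 12929)) = Rational(-14597505369, 28043828456)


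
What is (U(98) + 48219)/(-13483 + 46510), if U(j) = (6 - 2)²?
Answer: 48235/33027 ≈ 1.4605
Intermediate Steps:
U(j) = 16 (U(j) = 4² = 16)
(U(98) + 48219)/(-13483 + 46510) = (16 + 48219)/(-13483 + 46510) = 48235/33027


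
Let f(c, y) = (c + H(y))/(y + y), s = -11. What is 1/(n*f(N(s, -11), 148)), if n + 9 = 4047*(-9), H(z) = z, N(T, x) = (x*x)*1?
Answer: -37/1225026 ≈ -3.0203e-5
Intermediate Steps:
N(T, x) = x**2 (N(T, x) = x**2*1 = x**2)
n = -36432 (n = -9 + 4047*(-9) = -9 - 36423 = -36432)
f(c, y) = (c + y)/(2*y) (f(c, y) = (c + y)/(y + y) = (c + y)/((2*y)) = (c + y)*(1/(2*y)) = (c + y)/(2*y))
1/(n*f(N(s, -11), 148)) = 1/((-36432)*(((1/2)*((-11)**2 + 148)/148))) = -296/(121 + 148)/36432 = -1/(36432*((1/2)*(1/148)*269)) = -1/(36432*269/296) = -1/36432*296/269 = -37/1225026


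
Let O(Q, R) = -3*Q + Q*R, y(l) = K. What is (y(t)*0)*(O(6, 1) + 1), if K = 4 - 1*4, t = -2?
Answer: 0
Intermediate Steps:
K = 0 (K = 4 - 4 = 0)
y(l) = 0
(y(t)*0)*(O(6, 1) + 1) = (0*0)*(6*(-3 + 1) + 1) = 0*(6*(-2) + 1) = 0*(-12 + 1) = 0*(-11) = 0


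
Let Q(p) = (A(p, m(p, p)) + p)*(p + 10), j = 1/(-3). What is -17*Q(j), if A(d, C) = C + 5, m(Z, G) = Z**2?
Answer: -21199/27 ≈ -785.15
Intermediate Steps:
j = -1/3 ≈ -0.33333
A(d, C) = 5 + C
Q(p) = (10 + p)*(5 + p + p**2) (Q(p) = ((5 + p**2) + p)*(p + 10) = (5 + p + p**2)*(10 + p) = (10 + p)*(5 + p + p**2))
-17*Q(j) = -17*(50 + (-1/3)**3 + 11*(-1/3)**2 + 15*(-1/3)) = -17*(50 - 1/27 + 11*(1/9) - 5) = -17*(50 - 1/27 + 11/9 - 5) = -17*1247/27 = -21199/27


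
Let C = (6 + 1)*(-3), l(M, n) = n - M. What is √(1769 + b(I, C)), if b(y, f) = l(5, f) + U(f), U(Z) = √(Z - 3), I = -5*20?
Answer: √(1743 + 2*I*√6) ≈ 41.749 + 0.0587*I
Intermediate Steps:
I = -100
U(Z) = √(-3 + Z)
C = -21 (C = 7*(-3) = -21)
b(y, f) = -5 + f + √(-3 + f) (b(y, f) = (f - 1*5) + √(-3 + f) = (f - 5) + √(-3 + f) = (-5 + f) + √(-3 + f) = -5 + f + √(-3 + f))
√(1769 + b(I, C)) = √(1769 + (-5 - 21 + √(-3 - 21))) = √(1769 + (-5 - 21 + √(-24))) = √(1769 + (-5 - 21 + 2*I*√6)) = √(1769 + (-26 + 2*I*√6)) = √(1743 + 2*I*√6)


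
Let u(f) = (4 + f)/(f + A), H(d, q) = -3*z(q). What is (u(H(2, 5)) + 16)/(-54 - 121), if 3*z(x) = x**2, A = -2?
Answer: -151/1575 ≈ -0.095873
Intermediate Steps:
z(x) = x**2/3
H(d, q) = -q**2
u(f) = (4 + f)/(-2 + f) (u(f) = (4 + f)/(f - 2) = (4 + f)/(-2 + f))
(u(H(2, 5)) + 16)/(-54 - 121) = ((4 - 1*5**2)/(-2 - 1*5**2) + 16)/(-54 - 121) = ((4 - 1*25)/(-2 - 1*25) + 16)/(-175) = -((4 - 25)/(-2 - 25) + 16)/175 = -(-21/(-27) + 16)/175 = -(-1/27*(-21) + 16)/175 = -(7/9 + 16)/175 = -1/175*151/9 = -151/1575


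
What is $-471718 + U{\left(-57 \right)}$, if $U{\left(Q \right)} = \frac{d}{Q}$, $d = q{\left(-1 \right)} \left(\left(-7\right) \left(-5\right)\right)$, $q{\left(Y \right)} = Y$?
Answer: $- \frac{26887891}{57} \approx -4.7172 \cdot 10^{5}$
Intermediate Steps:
$d = -35$ ($d = - \left(-7\right) \left(-5\right) = \left(-1\right) 35 = -35$)
$U{\left(Q \right)} = - \frac{35}{Q}$
$-471718 + U{\left(-57 \right)} = -471718 - \frac{35}{-57} = -471718 - - \frac{35}{57} = -471718 + \frac{35}{57} = - \frac{26887891}{57}$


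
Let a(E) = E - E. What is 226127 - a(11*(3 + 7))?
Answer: 226127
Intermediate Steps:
a(E) = 0
226127 - a(11*(3 + 7)) = 226127 - 1*0 = 226127 + 0 = 226127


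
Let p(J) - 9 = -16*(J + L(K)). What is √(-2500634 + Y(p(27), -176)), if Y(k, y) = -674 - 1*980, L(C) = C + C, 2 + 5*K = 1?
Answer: 12*I*√17377 ≈ 1581.9*I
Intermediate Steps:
K = -⅕ (K = -⅖ + (⅕)*1 = -⅖ + ⅕ = -⅕ ≈ -0.20000)
L(C) = 2*C
p(J) = 77/5 - 16*J (p(J) = 9 - 16*(J + 2*(-⅕)) = 9 - 16*(J - ⅖) = 9 - 16*(-⅖ + J) = 9 + (32/5 - 16*J) = 77/5 - 16*J)
Y(k, y) = -1654 (Y(k, y) = -674 - 980 = -1654)
√(-2500634 + Y(p(27), -176)) = √(-2500634 - 1654) = √(-2502288) = 12*I*√17377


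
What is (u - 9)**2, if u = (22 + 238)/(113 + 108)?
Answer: 17689/289 ≈ 61.208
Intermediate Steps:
u = 20/17 (u = 260/221 = 260*(1/221) = 20/17 ≈ 1.1765)
(u - 9)**2 = (20/17 - 9)**2 = (-133/17)**2 = 17689/289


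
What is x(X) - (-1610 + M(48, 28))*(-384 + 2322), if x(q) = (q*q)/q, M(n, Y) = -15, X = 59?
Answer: 3149309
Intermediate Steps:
x(q) = q (x(q) = q²/q = q)
x(X) - (-1610 + M(48, 28))*(-384 + 2322) = 59 - (-1610 - 15)*(-384 + 2322) = 59 - (-1625)*1938 = 59 - 1*(-3149250) = 59 + 3149250 = 3149309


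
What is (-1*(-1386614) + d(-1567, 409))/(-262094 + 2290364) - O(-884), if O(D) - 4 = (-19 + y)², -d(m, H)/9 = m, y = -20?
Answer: -3091711033/2028270 ≈ -1524.3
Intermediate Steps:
d(m, H) = -9*m
O(D) = 1525 (O(D) = 4 + (-19 - 20)² = 4 + (-39)² = 4 + 1521 = 1525)
(-1*(-1386614) + d(-1567, 409))/(-262094 + 2290364) - O(-884) = (-1*(-1386614) - 9*(-1567))/(-262094 + 2290364) - 1*1525 = (1386614 + 14103)/2028270 - 1525 = 1400717*(1/2028270) - 1525 = 1400717/2028270 - 1525 = -3091711033/2028270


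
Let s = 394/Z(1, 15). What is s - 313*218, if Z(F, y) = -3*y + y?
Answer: -1023707/15 ≈ -68247.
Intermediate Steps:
Z(F, y) = -2*y
s = -197/15 (s = 394/((-2*15)) = 394/(-30) = 394*(-1/30) = -197/15 ≈ -13.133)
s - 313*218 = -197/15 - 313*218 = -197/15 - 68234 = -1023707/15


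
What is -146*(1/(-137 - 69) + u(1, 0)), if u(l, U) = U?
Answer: 73/103 ≈ 0.70874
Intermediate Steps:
-146*(1/(-137 - 69) + u(1, 0)) = -146*(1/(-137 - 69) + 0) = -146*(1/(-206) + 0) = -146*(-1/206 + 0) = -146*(-1/206) = 73/103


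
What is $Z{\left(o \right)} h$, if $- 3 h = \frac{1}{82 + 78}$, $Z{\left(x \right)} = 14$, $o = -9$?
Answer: $- \frac{7}{240} \approx -0.029167$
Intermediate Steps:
$h = - \frac{1}{480}$ ($h = - \frac{1}{3 \left(82 + 78\right)} = - \frac{1}{3 \cdot 160} = \left(- \frac{1}{3}\right) \frac{1}{160} = - \frac{1}{480} \approx -0.0020833$)
$Z{\left(o \right)} h = 14 \left(- \frac{1}{480}\right) = - \frac{7}{240}$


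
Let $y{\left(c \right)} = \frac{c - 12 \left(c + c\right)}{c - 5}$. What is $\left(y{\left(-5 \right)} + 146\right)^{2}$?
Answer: $\frac{72361}{4} \approx 18090.0$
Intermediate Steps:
$y{\left(c \right)} = - \frac{23 c}{-5 + c}$ ($y{\left(c \right)} = \frac{c - 12 \cdot 2 c}{-5 + c} = \frac{c - 24 c}{-5 + c} = \frac{\left(-23\right) c}{-5 + c} = - \frac{23 c}{-5 + c}$)
$\left(y{\left(-5 \right)} + 146\right)^{2} = \left(\left(-23\right) \left(-5\right) \frac{1}{-5 - 5} + 146\right)^{2} = \left(\left(-23\right) \left(-5\right) \frac{1}{-10} + 146\right)^{2} = \left(\left(-23\right) \left(-5\right) \left(- \frac{1}{10}\right) + 146\right)^{2} = \left(- \frac{23}{2} + 146\right)^{2} = \left(\frac{269}{2}\right)^{2} = \frac{72361}{4}$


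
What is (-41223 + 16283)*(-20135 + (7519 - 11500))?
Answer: 601453040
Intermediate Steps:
(-41223 + 16283)*(-20135 + (7519 - 11500)) = -24940*(-20135 - 3981) = -24940*(-24116) = 601453040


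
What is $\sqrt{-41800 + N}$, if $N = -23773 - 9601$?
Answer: $i \sqrt{75174} \approx 274.18 i$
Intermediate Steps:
$N = -33374$
$\sqrt{-41800 + N} = \sqrt{-41800 - 33374} = \sqrt{-75174} = i \sqrt{75174}$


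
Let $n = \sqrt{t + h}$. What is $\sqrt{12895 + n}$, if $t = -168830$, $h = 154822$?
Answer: $\sqrt{12895 + 2 i \sqrt{3502}} \approx 113.56 + 0.5211 i$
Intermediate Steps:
$n = 2 i \sqrt{3502}$ ($n = \sqrt{-168830 + 154822} = \sqrt{-14008} = 2 i \sqrt{3502} \approx 118.36 i$)
$\sqrt{12895 + n} = \sqrt{12895 + 2 i \sqrt{3502}}$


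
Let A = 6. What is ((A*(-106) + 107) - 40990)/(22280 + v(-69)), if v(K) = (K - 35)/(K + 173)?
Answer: -41519/22279 ≈ -1.8636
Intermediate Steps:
v(K) = (-35 + K)/(173 + K)
((A*(-106) + 107) - 40990)/(22280 + v(-69)) = ((6*(-106) + 107) - 40990)/(22280 + (-35 - 69)/(173 - 69)) = ((-636 + 107) - 40990)/(22280 - 104/104) = (-529 - 40990)/(22280 + (1/104)*(-104)) = -41519/(22280 - 1) = -41519/22279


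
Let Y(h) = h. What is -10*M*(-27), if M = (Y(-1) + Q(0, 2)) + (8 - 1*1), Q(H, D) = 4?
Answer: 2700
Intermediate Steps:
M = 10 (M = (-1 + 4) + (8 - 1*1) = 3 + (8 - 1) = 3 + 7 = 10)
-10*M*(-27) = -10*10*(-27) = -100*(-27) = 2700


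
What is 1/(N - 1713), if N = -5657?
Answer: -1/7370 ≈ -0.00013569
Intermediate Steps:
1/(N - 1713) = 1/(-5657 - 1713) = 1/(-7370) = -1/7370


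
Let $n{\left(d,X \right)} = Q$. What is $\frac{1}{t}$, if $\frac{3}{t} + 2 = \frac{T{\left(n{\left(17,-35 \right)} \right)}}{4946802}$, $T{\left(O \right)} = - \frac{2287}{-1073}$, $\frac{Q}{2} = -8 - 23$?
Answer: $- \frac{10615834805}{15923755638} \approx -0.66667$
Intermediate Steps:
$Q = -62$ ($Q = 2 \left(-8 - 23\right) = 2 \left(-31\right) = -62$)
$n{\left(d,X \right)} = -62$
$T{\left(O \right)} = \frac{2287}{1073}$ ($T{\left(O \right)} = \left(-2287\right) \left(- \frac{1}{1073}\right) = \frac{2287}{1073}$)
$t = - \frac{15923755638}{10615834805}$ ($t = \frac{3}{-2 + \frac{2287}{1073 \cdot 4946802}} = \frac{3}{-2 + \frac{2287}{1073} \cdot \frac{1}{4946802}} = \frac{3}{-2 + \frac{2287}{5307918546}} = \frac{3}{- \frac{10615834805}{5307918546}} = 3 \left(- \frac{5307918546}{10615834805}\right) = - \frac{15923755638}{10615834805} \approx -1.5$)
$\frac{1}{t} = \frac{1}{- \frac{15923755638}{10615834805}} = - \frac{10615834805}{15923755638}$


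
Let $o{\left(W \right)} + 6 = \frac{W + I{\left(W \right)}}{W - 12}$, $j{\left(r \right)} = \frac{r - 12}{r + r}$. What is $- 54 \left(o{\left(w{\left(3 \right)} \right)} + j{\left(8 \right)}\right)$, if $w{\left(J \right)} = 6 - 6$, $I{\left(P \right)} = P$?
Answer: $\frac{675}{2} \approx 337.5$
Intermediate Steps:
$j{\left(r \right)} = \frac{-12 + r}{2 r}$
$w{\left(J \right)} = 0$ ($w{\left(J \right)} = 6 - 6 = 0$)
$o{\left(W \right)} = -6 + \frac{2 W}{-12 + W}$ ($o{\left(W \right)} = -6 + \frac{W + W}{W - 12} = -6 + \frac{2 W}{-12 + W}$)
$- 54 \left(o{\left(w{\left(3 \right)} \right)} + j{\left(8 \right)}\right) = - 54 \left(\frac{4 \left(18 - 0\right)}{-12 + 0} + \frac{-12 + 8}{2 \cdot 8}\right) = - 54 \left(\frac{4 \left(18 + 0\right)}{-12} + \frac{1}{2} \cdot \frac{1}{8} \left(-4\right)\right) = - 54 \left(4 \left(- \frac{1}{12}\right) 18 - \frac{1}{4}\right) = - 54 \left(-6 - \frac{1}{4}\right) = \left(-54\right) \left(- \frac{25}{4}\right) = \frac{675}{2}$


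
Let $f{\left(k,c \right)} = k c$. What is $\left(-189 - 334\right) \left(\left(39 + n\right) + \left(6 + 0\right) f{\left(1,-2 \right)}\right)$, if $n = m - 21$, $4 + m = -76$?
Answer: $38702$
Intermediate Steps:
$m = -80$ ($m = -4 - 76 = -80$)
$f{\left(k,c \right)} = c k$
$n = -101$ ($n = -80 - 21 = -101$)
$\left(-189 - 334\right) \left(\left(39 + n\right) + \left(6 + 0\right) f{\left(1,-2 \right)}\right) = \left(-189 - 334\right) \left(\left(39 - 101\right) + \left(6 + 0\right) \left(\left(-2\right) 1\right)\right) = - 523 \left(-62 + 6 \left(-2\right)\right) = - 523 \left(-62 - 12\right) = \left(-523\right) \left(-74\right) = 38702$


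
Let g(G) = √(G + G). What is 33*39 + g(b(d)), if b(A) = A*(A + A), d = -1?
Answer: 1289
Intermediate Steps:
b(A) = 2*A² (b(A) = A*(2*A) = 2*A²)
g(G) = √2*√G (g(G) = √(2*G) = √2*√G)
33*39 + g(b(d)) = 33*39 + √2*√(2*(-1)²) = 1287 + √2*√(2*1) = 1287 + √2*√2 = 1287 + 2 = 1289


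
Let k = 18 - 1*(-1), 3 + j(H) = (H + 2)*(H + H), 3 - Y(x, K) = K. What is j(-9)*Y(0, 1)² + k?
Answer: 511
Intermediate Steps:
Y(x, K) = 3 - K
j(H) = -3 + 2*H*(2 + H) (j(H) = -3 + (H + 2)*(H + H) = -3 + (2 + H)*(2*H) = -3 + 2*H*(2 + H))
k = 19 (k = 18 + 1 = 19)
j(-9)*Y(0, 1)² + k = (-3 + 2*(-9)² + 4*(-9))*(3 - 1*1)² + 19 = (-3 + 2*81 - 36)*(3 - 1)² + 19 = (-3 + 162 - 36)*2² + 19 = 123*4 + 19 = 492 + 19 = 511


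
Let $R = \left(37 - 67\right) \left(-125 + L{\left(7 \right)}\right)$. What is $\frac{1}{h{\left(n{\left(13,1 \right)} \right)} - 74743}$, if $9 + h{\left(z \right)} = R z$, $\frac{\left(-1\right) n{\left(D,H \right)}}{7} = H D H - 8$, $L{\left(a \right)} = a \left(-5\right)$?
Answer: $- \frac{1}{242752} \approx -4.1194 \cdot 10^{-6}$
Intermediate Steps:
$L{\left(a \right)} = - 5 a$
$n{\left(D,H \right)} = 56 - 7 D H^{2}$ ($n{\left(D,H \right)} = - 7 \left(H D H - 8\right) = - 7 \left(D H H - 8\right) = - 7 \left(D H^{2} - 8\right) = - 7 \left(-8 + D H^{2}\right) = 56 - 7 D H^{2}$)
$R = 4800$ ($R = \left(37 - 67\right) \left(-125 - 35\right) = - 30 \left(-125 - 35\right) = \left(-30\right) \left(-160\right) = 4800$)
$h{\left(z \right)} = -9 + 4800 z$
$\frac{1}{h{\left(n{\left(13,1 \right)} \right)} - 74743} = \frac{1}{\left(-9 + 4800 \left(56 - 91 \cdot 1^{2}\right)\right) - 74743} = \frac{1}{\left(-9 + 4800 \left(56 - 91 \cdot 1\right)\right) - 74743} = \frac{1}{\left(-9 + 4800 \left(56 - 91\right)\right) - 74743} = \frac{1}{\left(-9 + 4800 \left(-35\right)\right) - 74743} = \frac{1}{\left(-9 - 168000\right) - 74743} = \frac{1}{-168009 - 74743} = \frac{1}{-242752} = - \frac{1}{242752}$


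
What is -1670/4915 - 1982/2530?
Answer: -1396663/1243495 ≈ -1.1232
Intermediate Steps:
-1670/4915 - 1982/2530 = -1670*1/4915 - 1982*1/2530 = -334/983 - 991/1265 = -1396663/1243495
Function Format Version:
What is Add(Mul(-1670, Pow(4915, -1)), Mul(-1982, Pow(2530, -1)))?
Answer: Rational(-1396663, 1243495) ≈ -1.1232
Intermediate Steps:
Add(Mul(-1670, Pow(4915, -1)), Mul(-1982, Pow(2530, -1))) = Add(Mul(-1670, Rational(1, 4915)), Mul(-1982, Rational(1, 2530))) = Add(Rational(-334, 983), Rational(-991, 1265)) = Rational(-1396663, 1243495)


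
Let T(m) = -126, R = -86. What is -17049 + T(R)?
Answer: -17175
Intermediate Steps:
-17049 + T(R) = -17049 - 126 = -17175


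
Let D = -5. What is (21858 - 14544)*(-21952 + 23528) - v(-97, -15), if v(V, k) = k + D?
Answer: 11526884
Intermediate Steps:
v(V, k) = -5 + k (v(V, k) = k - 5 = -5 + k)
(21858 - 14544)*(-21952 + 23528) - v(-97, -15) = (21858 - 14544)*(-21952 + 23528) - (-5 - 15) = 7314*1576 - 1*(-20) = 11526864 + 20 = 11526884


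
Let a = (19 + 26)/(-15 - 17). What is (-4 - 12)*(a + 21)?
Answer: -627/2 ≈ -313.50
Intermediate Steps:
a = -45/32 (a = 45/(-32) = 45*(-1/32) = -45/32 ≈ -1.4063)
(-4 - 12)*(a + 21) = (-4 - 12)*(-45/32 + 21) = -16*627/32 = -627/2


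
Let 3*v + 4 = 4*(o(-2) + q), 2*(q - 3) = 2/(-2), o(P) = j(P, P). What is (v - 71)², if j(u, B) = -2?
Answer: 46225/9 ≈ 5136.1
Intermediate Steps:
o(P) = -2
q = 5/2 (q = 3 + (2/(-2))/2 = 3 + (2*(-½))/2 = 3 + (½)*(-1) = 3 - ½ = 5/2 ≈ 2.5000)
v = -⅔ (v = -4/3 + (4*(-2 + 5/2))/3 = -4/3 + (4*(½))/3 = -4/3 + (⅓)*2 = -4/3 + ⅔ = -⅔ ≈ -0.66667)
(v - 71)² = (-⅔ - 71)² = (-215/3)² = 46225/9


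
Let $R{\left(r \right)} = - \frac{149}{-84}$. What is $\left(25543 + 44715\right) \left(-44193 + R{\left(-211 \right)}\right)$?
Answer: $- \frac{130401061127}{42} \approx -3.1048 \cdot 10^{9}$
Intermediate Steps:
$R{\left(r \right)} = \frac{149}{84}$ ($R{\left(r \right)} = \left(-149\right) \left(- \frac{1}{84}\right) = \frac{149}{84}$)
$\left(25543 + 44715\right) \left(-44193 + R{\left(-211 \right)}\right) = \left(25543 + 44715\right) \left(-44193 + \frac{149}{84}\right) = 70258 \left(- \frac{3712063}{84}\right) = - \frac{130401061127}{42}$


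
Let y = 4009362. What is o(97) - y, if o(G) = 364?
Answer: -4008998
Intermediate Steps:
o(97) - y = 364 - 1*4009362 = 364 - 4009362 = -4008998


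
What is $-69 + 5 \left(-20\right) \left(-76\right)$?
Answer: $7531$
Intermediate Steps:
$-69 + 5 \left(-20\right) \left(-76\right) = -69 - -7600 = -69 + 7600 = 7531$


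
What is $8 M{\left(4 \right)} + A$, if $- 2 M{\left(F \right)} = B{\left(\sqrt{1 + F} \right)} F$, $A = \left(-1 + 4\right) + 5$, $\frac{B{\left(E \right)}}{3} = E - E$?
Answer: $8$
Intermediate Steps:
$B{\left(E \right)} = 0$ ($B{\left(E \right)} = 3 \left(E - E\right) = 3 \cdot 0 = 0$)
$A = 8$ ($A = 3 + 5 = 8$)
$M{\left(F \right)} = 0$ ($M{\left(F \right)} = - \frac{0 F}{2} = \left(- \frac{1}{2}\right) 0 = 0$)
$8 M{\left(4 \right)} + A = 8 \cdot 0 + 8 = 0 + 8 = 8$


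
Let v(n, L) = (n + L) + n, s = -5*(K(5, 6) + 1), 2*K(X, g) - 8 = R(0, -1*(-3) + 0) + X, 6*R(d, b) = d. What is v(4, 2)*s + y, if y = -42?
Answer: -417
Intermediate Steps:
R(d, b) = d/6
K(X, g) = 4 + X/2 (K(X, g) = 4 + ((⅙)*0 + X)/2 = 4 + (0 + X)/2 = 4 + X/2)
s = -75/2 (s = -5*((4 + (½)*5) + 1) = -5*((4 + 5/2) + 1) = -5*(13/2 + 1) = -5*15/2 = -75/2 ≈ -37.500)
v(n, L) = L + 2*n (v(n, L) = (L + n) + n = L + 2*n)
v(4, 2)*s + y = (2 + 2*4)*(-75/2) - 42 = (2 + 8)*(-75/2) - 42 = 10*(-75/2) - 42 = -375 - 42 = -417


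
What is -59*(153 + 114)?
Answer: -15753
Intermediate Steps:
-59*(153 + 114) = -59*267 = -15753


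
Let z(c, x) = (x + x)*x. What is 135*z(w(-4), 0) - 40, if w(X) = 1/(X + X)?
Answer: -40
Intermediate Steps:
w(X) = 1/(2*X)
z(c, x) = 2*x² (z(c, x) = (2*x)*x = 2*x²)
135*z(w(-4), 0) - 40 = 135*(2*0²) - 40 = 135*(2*0) - 40 = 135*0 - 40 = 0 - 40 = -40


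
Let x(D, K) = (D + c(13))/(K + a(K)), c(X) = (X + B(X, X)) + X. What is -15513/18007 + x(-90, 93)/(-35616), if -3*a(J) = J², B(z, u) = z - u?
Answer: -24086044762/27958298445 ≈ -0.86150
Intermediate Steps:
a(J) = -J²/3
c(X) = 2*X (c(X) = (X + (X - X)) + X = (X + 0) + X = X + X = 2*X)
x(D, K) = (26 + D)/(K - K²/3) (x(D, K) = (D + 2*13)/(K - K²/3) = (D + 26)/(K - K²/3) = (26 + D)/(K - K²/3))
-15513/18007 + x(-90, 93)/(-35616) = -15513/18007 + (3*(-26 - 1*(-90))/(93*(-3 + 93)))/(-35616) = -15513*1/18007 + (3*(1/93)*(-26 + 90)/90)*(-1/35616) = -15513/18007 + (3*(1/93)*(1/90)*64)*(-1/35616) = -15513/18007 + (32/1395)*(-1/35616) = -15513/18007 - 1/1552635 = -24086044762/27958298445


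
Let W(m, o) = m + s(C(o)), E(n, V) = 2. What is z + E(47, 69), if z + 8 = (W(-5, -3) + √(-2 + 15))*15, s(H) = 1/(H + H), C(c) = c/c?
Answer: -147/2 + 15*√13 ≈ -19.417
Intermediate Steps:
C(c) = 1
s(H) = 1/(2*H)
W(m, o) = ½ + m (W(m, o) = m + (½)/1 = m + (½)*1 = m + ½ = ½ + m)
z = -151/2 + 15*√13 (z = -8 + ((½ - 5) + √(-2 + 15))*15 = -8 + (-9/2 + √13)*15 = -8 + (-135/2 + 15*√13) = -151/2 + 15*√13 ≈ -21.417)
z + E(47, 69) = (-151/2 + 15*√13) + 2 = -147/2 + 15*√13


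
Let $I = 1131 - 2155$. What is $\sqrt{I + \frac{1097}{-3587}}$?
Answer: $\frac{i \sqrt{13179301595}}{3587} \approx 32.005 i$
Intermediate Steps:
$I = -1024$
$\sqrt{I + \frac{1097}{-3587}} = \sqrt{-1024 + \frac{1097}{-3587}} = \sqrt{-1024 + 1097 \left(- \frac{1}{3587}\right)} = \sqrt{-1024 - \frac{1097}{3587}} = \sqrt{- \frac{3674185}{3587}} = \frac{i \sqrt{13179301595}}{3587}$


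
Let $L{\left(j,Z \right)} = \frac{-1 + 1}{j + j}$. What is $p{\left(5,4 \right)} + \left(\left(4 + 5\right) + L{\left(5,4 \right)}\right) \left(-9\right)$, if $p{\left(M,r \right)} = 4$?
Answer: $-77$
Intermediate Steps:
$L{\left(j,Z \right)} = 0$ ($L{\left(j,Z \right)} = \frac{0}{2 j} = 0 \frac{1}{2 j} = 0$)
$p{\left(5,4 \right)} + \left(\left(4 + 5\right) + L{\left(5,4 \right)}\right) \left(-9\right) = 4 + \left(\left(4 + 5\right) + 0\right) \left(-9\right) = 4 + \left(9 + 0\right) \left(-9\right) = 4 + 9 \left(-9\right) = 4 - 81 = -77$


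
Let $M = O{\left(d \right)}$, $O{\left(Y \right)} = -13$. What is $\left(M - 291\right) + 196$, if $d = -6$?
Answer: $-108$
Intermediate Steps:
$M = -13$
$\left(M - 291\right) + 196 = \left(-13 - 291\right) + 196 = -304 + 196 = -108$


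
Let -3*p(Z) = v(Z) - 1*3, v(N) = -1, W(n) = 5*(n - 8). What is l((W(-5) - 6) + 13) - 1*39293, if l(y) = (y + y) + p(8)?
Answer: -118223/3 ≈ -39408.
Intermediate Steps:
W(n) = -40 + 5*n (W(n) = 5*(-8 + n) = -40 + 5*n)
p(Z) = 4/3 (p(Z) = -(-1 - 1*3)/3 = -(-1 - 3)/3 = -⅓*(-4) = 4/3)
l(y) = 4/3 + 2*y (l(y) = (y + y) + 4/3 = 2*y + 4/3 = 4/3 + 2*y)
l((W(-5) - 6) + 13) - 1*39293 = (4/3 + 2*(((-40 + 5*(-5)) - 6) + 13)) - 1*39293 = (4/3 + 2*(((-40 - 25) - 6) + 13)) - 39293 = (4/3 + 2*((-65 - 6) + 13)) - 39293 = (4/3 + 2*(-71 + 13)) - 39293 = (4/3 + 2*(-58)) - 39293 = (4/3 - 116) - 39293 = -344/3 - 39293 = -118223/3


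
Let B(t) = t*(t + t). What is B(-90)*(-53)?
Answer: -858600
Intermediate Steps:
B(t) = 2*t**2 (B(t) = t*(2*t) = 2*t**2)
B(-90)*(-53) = (2*(-90)**2)*(-53) = (2*8100)*(-53) = 16200*(-53) = -858600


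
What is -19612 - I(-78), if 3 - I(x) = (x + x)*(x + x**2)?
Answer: -956551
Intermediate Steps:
I(x) = 3 - 2*x*(x + x**2) (I(x) = 3 - (x + x)*(x + x**2) = 3 - 2*x*(x + x**2))
-19612 - I(-78) = -19612 - (3 - 2*(-78)**2 - 2*(-78)**3) = -19612 - (3 - 2*6084 - 2*(-474552)) = -19612 - (3 - 12168 + 949104) = -19612 - 1*936939 = -19612 - 936939 = -956551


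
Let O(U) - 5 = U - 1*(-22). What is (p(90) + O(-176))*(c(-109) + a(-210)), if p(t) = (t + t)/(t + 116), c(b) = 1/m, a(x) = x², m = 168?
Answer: -113036076857/17304 ≈ -6.5324e+6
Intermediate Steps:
O(U) = 27 + U (O(U) = 5 + (U - 1*(-22)) = 5 + (U + 22) = 5 + (22 + U) = 27 + U)
c(b) = 1/168
p(t) = 2*t/(116 + t) (p(t) = (2*t)/(116 + t) = 2*t/(116 + t))
(p(90) + O(-176))*(c(-109) + a(-210)) = (2*90/(116 + 90) + (27 - 176))*(1/168 + (-210)²) = (2*90/206 - 149)*(1/168 + 44100) = (2*90*(1/206) - 149)*(7408801/168) = (90/103 - 149)*(7408801/168) = -15257/103*7408801/168 = -113036076857/17304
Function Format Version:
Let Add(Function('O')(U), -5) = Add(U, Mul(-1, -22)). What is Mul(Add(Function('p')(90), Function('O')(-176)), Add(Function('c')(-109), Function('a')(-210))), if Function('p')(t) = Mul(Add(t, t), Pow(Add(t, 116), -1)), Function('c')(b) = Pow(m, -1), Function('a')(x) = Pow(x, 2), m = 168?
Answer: Rational(-113036076857, 17304) ≈ -6.5324e+6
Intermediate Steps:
Function('O')(U) = Add(27, U) (Function('O')(U) = Add(5, Add(U, Mul(-1, -22))) = Add(5, Add(U, 22)) = Add(5, Add(22, U)) = Add(27, U))
Function('c')(b) = Rational(1, 168) (Function('c')(b) = Pow(168, -1) = Rational(1, 168))
Function('p')(t) = Mul(2, t, Pow(Add(116, t), -1)) (Function('p')(t) = Mul(Mul(2, t), Pow(Add(116, t), -1)) = Mul(2, t, Pow(Add(116, t), -1)))
Mul(Add(Function('p')(90), Function('O')(-176)), Add(Function('c')(-109), Function('a')(-210))) = Mul(Add(Mul(2, 90, Pow(Add(116, 90), -1)), Add(27, -176)), Add(Rational(1, 168), Pow(-210, 2))) = Mul(Add(Mul(2, 90, Pow(206, -1)), -149), Add(Rational(1, 168), 44100)) = Mul(Add(Mul(2, 90, Rational(1, 206)), -149), Rational(7408801, 168)) = Mul(Add(Rational(90, 103), -149), Rational(7408801, 168)) = Mul(Rational(-15257, 103), Rational(7408801, 168)) = Rational(-113036076857, 17304)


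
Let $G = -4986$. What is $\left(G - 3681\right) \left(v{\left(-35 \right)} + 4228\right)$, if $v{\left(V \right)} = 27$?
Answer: $-36878085$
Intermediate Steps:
$\left(G - 3681\right) \left(v{\left(-35 \right)} + 4228\right) = \left(-4986 - 3681\right) \left(27 + 4228\right) = \left(-8667\right) 4255 = -36878085$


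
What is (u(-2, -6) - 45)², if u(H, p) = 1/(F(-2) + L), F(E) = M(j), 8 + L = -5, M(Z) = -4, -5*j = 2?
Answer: 586756/289 ≈ 2030.3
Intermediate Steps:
j = -⅖ (j = -⅕*2 = -⅖ ≈ -0.40000)
L = -13 (L = -8 - 5 = -13)
F(E) = -4
u(H, p) = -1/17 (u(H, p) = 1/(-4 - 13) = 1/(-17) = -1/17)
(u(-2, -6) - 45)² = (-1/17 - 45)² = (-766/17)² = 586756/289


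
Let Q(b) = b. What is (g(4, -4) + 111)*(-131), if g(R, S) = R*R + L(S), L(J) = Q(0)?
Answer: -16637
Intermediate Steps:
L(J) = 0
g(R, S) = R² (g(R, S) = R*R + 0 = R² + 0 = R²)
(g(4, -4) + 111)*(-131) = (4² + 111)*(-131) = (16 + 111)*(-131) = 127*(-131) = -16637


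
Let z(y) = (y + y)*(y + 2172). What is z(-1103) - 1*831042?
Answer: -3189256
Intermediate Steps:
z(y) = 2*y*(2172 + y) (z(y) = (2*y)*(2172 + y) = 2*y*(2172 + y))
z(-1103) - 1*831042 = 2*(-1103)*(2172 - 1103) - 1*831042 = 2*(-1103)*1069 - 831042 = -2358214 - 831042 = -3189256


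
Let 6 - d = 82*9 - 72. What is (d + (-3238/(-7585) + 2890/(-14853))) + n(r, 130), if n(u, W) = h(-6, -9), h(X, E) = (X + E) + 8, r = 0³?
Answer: -75118049971/112660005 ≈ -666.77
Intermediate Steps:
r = 0
h(X, E) = 8 + E + X (h(X, E) = (E + X) + 8 = 8 + E + X)
n(u, W) = -7 (n(u, W) = 8 - 9 - 6 = -7)
d = -660 (d = 6 - (82*9 - 72) = 6 - (738 - 72) = 6 - 1*666 = 6 - 666 = -660)
(d + (-3238/(-7585) + 2890/(-14853))) + n(r, 130) = (-660 + (-3238/(-7585) + 2890/(-14853))) - 7 = (-660 + (-3238*(-1/7585) + 2890*(-1/14853))) - 7 = (-660 + (3238/7585 - 2890/14853)) - 7 = (-660 + 26173364/112660005) - 7 = -74329429936/112660005 - 7 = -75118049971/112660005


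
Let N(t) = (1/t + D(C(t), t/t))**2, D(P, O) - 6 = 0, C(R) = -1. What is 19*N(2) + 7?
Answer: 3239/4 ≈ 809.75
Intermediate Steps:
D(P, O) = 6 (D(P, O) = 6 + 0 = 6)
N(t) = (6 + 1/t)**2 (N(t) = (1/t + 6)**2 = (6 + 1/t)**2)
19*N(2) + 7 = 19*((1 + 6*2)**2/2**2) + 7 = 19*((1 + 12)**2/4) + 7 = 19*((1/4)*13**2) + 7 = 19*((1/4)*169) + 7 = 19*(169/4) + 7 = 3211/4 + 7 = 3239/4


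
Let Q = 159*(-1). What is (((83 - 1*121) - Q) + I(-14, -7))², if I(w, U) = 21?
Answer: 20164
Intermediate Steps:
Q = -159
(((83 - 1*121) - Q) + I(-14, -7))² = (((83 - 1*121) - 1*(-159)) + 21)² = (((83 - 121) + 159) + 21)² = ((-38 + 159) + 21)² = (121 + 21)² = 142² = 20164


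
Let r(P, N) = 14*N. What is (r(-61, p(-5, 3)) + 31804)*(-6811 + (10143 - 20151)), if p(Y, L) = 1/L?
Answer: -1604969894/3 ≈ -5.3499e+8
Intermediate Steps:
(r(-61, p(-5, 3)) + 31804)*(-6811 + (10143 - 20151)) = (14/3 + 31804)*(-6811 + (10143 - 20151)) = (14*(1/3) + 31804)*(-6811 - 10008) = (14/3 + 31804)*(-16819) = (95426/3)*(-16819) = -1604969894/3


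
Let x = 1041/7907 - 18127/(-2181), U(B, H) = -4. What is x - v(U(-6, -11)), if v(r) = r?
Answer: 214581278/17245167 ≈ 12.443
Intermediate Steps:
x = 145600610/17245167 (x = 1041*(1/7907) - 18127*(-1/2181) = 1041/7907 + 18127/2181 = 145600610/17245167 ≈ 8.4430)
x - v(U(-6, -11)) = 145600610/17245167 - 1*(-4) = 145600610/17245167 + 4 = 214581278/17245167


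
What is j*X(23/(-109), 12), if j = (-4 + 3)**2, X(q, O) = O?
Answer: 12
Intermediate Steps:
j = 1 (j = (-1)**2 = 1)
j*X(23/(-109), 12) = 1*12 = 12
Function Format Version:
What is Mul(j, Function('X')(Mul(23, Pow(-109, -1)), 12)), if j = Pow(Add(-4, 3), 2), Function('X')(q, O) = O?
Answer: 12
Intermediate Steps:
j = 1 (j = Pow(-1, 2) = 1)
Mul(j, Function('X')(Mul(23, Pow(-109, -1)), 12)) = Mul(1, 12) = 12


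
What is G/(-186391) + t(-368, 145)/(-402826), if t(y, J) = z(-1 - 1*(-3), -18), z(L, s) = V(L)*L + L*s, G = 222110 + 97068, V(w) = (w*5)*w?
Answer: -64286971296/37541570483 ≈ -1.7124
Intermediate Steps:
V(w) = 5*w**2 (V(w) = (5*w)*w = 5*w**2)
G = 319178
z(L, s) = 5*L**3 + L*s (z(L, s) = (5*L**2)*L + L*s = 5*L**3 + L*s)
t(y, J) = 4 (t(y, J) = (-1 - 1*(-3))*(-18 + 5*(-1 - 1*(-3))**2) = (-1 + 3)*(-18 + 5*(-1 + 3)**2) = 2*(-18 + 5*2**2) = 2*(-18 + 5*4) = 2*(-18 + 20) = 2*2 = 4)
G/(-186391) + t(-368, 145)/(-402826) = 319178/(-186391) + 4/(-402826) = 319178*(-1/186391) + 4*(-1/402826) = -319178/186391 - 2/201413 = -64286971296/37541570483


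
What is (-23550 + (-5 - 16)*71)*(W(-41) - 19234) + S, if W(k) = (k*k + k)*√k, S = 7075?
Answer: 481645669 - 41067240*I*√41 ≈ 4.8165e+8 - 2.6296e+8*I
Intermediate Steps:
W(k) = √k*(k + k²) (W(k) = (k² + k)*√k = (k + k²)*√k = √k*(k + k²))
(-23550 + (-5 - 16)*71)*(W(-41) - 19234) + S = (-23550 + (-5 - 16)*71)*((-41)^(3/2)*(1 - 41) - 19234) + 7075 = (-23550 - 21*71)*(-41*I*√41*(-40) - 19234) + 7075 = (-23550 - 1491)*(1640*I*√41 - 19234) + 7075 = -25041*(-19234 + 1640*I*√41) + 7075 = (481638594 - 41067240*I*√41) + 7075 = 481645669 - 41067240*I*√41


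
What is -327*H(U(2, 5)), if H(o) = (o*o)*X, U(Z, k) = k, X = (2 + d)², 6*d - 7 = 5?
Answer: -130800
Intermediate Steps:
d = 2 (d = 7/6 + (⅙)*5 = 7/6 + ⅚ = 2)
X = 16 (X = (2 + 2)² = 4² = 16)
H(o) = 16*o² (H(o) = (o*o)*16 = o²*16 = 16*o²)
-327*H(U(2, 5)) = -5232*5² = -5232*25 = -327*400 = -130800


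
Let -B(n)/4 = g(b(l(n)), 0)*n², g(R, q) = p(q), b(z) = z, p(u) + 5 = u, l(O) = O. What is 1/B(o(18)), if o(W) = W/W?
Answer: 1/20 ≈ 0.050000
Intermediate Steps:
o(W) = 1
p(u) = -5 + u
g(R, q) = -5 + q
B(n) = 20*n² (B(n) = -4*(-5 + 0)*n² = -(-20)*n² = 20*n²)
1/B(o(18)) = 1/(20*1²) = 1/(20*1) = 1/20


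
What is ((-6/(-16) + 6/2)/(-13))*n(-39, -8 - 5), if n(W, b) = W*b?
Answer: -1053/8 ≈ -131.63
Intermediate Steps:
((-6/(-16) + 6/2)/(-13))*n(-39, -8 - 5) = ((-6/(-16) + 6/2)/(-13))*(-39*(-8 - 5)) = ((-6*(-1/16) + 6*(½))*(-1/13))*(-39*(-13)) = ((3/8 + 3)*(-1/13))*507 = ((27/8)*(-1/13))*507 = -27/104*507 = -1053/8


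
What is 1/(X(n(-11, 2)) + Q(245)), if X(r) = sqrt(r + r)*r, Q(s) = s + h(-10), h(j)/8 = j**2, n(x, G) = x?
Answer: 95/99517 + I*sqrt(22)/99517 ≈ 0.00095461 + 4.7132e-5*I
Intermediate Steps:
h(j) = 8*j**2
Q(s) = 800 + s (Q(s) = s + 8*(-10)**2 = s + 8*100 = s + 800 = 800 + s)
X(r) = sqrt(2)*r**(3/2) (X(r) = sqrt(2*r)*r = (sqrt(2)*sqrt(r))*r = sqrt(2)*r**(3/2))
1/(X(n(-11, 2)) + Q(245)) = 1/(sqrt(2)*(-11)**(3/2) + (800 + 245)) = 1/(sqrt(2)*(-11*I*sqrt(11)) + 1045) = 1/(-11*I*sqrt(22) + 1045) = 1/(1045 - 11*I*sqrt(22))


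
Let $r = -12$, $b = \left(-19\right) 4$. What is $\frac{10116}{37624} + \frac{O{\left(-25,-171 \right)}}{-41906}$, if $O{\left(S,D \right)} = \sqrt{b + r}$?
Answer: $\frac{2529}{9406} - \frac{i \sqrt{22}}{20953} \approx 0.26887 - 0.00022385 i$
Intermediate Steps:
$b = -76$
$O{\left(S,D \right)} = 2 i \sqrt{22}$ ($O{\left(S,D \right)} = \sqrt{-76 - 12} = \sqrt{-88} = 2 i \sqrt{22}$)
$\frac{10116}{37624} + \frac{O{\left(-25,-171 \right)}}{-41906} = \frac{10116}{37624} + \frac{2 i \sqrt{22}}{-41906} = 10116 \cdot \frac{1}{37624} + 2 i \sqrt{22} \left(- \frac{1}{41906}\right) = \frac{2529}{9406} - \frac{i \sqrt{22}}{20953}$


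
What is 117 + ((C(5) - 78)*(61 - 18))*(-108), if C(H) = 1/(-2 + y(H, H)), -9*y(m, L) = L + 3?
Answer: 4731435/13 ≈ 3.6396e+5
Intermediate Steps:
y(m, L) = -1/3 - L/9 (y(m, L) = -(L + 3)/9 = -(3 + L)/9 = -1/3 - L/9)
C(H) = 1/(-7/3 - H/9) (C(H) = 1/(-2 + (-1/3 - H/9)) = 1/(-7/3 - H/9))
117 + ((C(5) - 78)*(61 - 18))*(-108) = 117 + ((-9/(21 + 5) - 78)*(61 - 18))*(-108) = 117 + ((-9/26 - 78)*43)*(-108) = 117 - 2037/26*43*(-108) = 117 - 87591/26*(-108) = 117 + 4729914/13 = 4731435/13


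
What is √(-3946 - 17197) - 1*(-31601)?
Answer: 31601 + I*√21143 ≈ 31601.0 + 145.41*I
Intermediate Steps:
√(-3946 - 17197) - 1*(-31601) = √(-21143) + 31601 = I*√21143 + 31601 = 31601 + I*√21143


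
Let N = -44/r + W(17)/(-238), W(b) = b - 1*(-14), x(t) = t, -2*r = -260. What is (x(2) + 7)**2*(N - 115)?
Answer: -144690381/15470 ≈ -9353.0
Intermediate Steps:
r = 130 (r = -1/2*(-260) = 130)
W(b) = 14 + b (W(b) = b + 14 = 14 + b)
N = -7251/15470 (N = -44/130 + (14 + 17)/(-238) = -44*1/130 + 31*(-1/238) = -22/65 - 31/238 = -7251/15470 ≈ -0.46871)
(x(2) + 7)**2*(N - 115) = (2 + 7)**2*(-7251/15470 - 115) = 9**2*(-1786301/15470) = 81*(-1786301/15470) = -144690381/15470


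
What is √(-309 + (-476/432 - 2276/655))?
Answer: I*√43588441545/11790 ≈ 17.708*I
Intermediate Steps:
√(-309 + (-476/432 - 2276/655)) = √(-309 + (-476*1/432 - 2276*1/655)) = √(-309 + (-119/108 - 2276/655)) = √(-309 - 323753/70740) = √(-22182413/70740) = I*√43588441545/11790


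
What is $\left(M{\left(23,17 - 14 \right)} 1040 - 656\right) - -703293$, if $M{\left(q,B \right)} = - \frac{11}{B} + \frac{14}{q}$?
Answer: $\frac{48262513}{69} \approx 6.9946 \cdot 10^{5}$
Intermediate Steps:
$\left(M{\left(23,17 - 14 \right)} 1040 - 656\right) - -703293 = \left(\left(- \frac{11}{17 - 14} + \frac{14}{23}\right) 1040 - 656\right) - -703293 = \left(\left(- \frac{11}{3} + 14 \cdot \frac{1}{23}\right) 1040 - 656\right) + 703293 = \left(\left(\left(-11\right) \frac{1}{3} + \frac{14}{23}\right) 1040 - 656\right) + 703293 = \left(\left(- \frac{11}{3} + \frac{14}{23}\right) 1040 - 656\right) + 703293 = \left(\left(- \frac{211}{69}\right) 1040 - 656\right) + 703293 = \left(- \frac{219440}{69} - 656\right) + 703293 = - \frac{264704}{69} + 703293 = \frac{48262513}{69}$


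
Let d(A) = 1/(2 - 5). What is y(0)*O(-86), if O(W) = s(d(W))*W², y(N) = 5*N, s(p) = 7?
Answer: 0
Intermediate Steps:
d(A) = -⅓ (d(A) = 1/(-3) = -⅓)
O(W) = 7*W²
y(0)*O(-86) = (5*0)*(7*(-86)²) = 0*(7*7396) = 0*51772 = 0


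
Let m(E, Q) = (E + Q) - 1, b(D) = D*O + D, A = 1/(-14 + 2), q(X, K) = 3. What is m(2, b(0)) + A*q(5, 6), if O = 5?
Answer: 3/4 ≈ 0.75000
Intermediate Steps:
A = -1/12 (A = 1/(-12) = -1/12 ≈ -0.083333)
b(D) = 6*D (b(D) = D*5 + D = 5*D + D = 6*D)
m(E, Q) = -1 + E + Q
m(2, b(0)) + A*q(5, 6) = (-1 + 2 + 6*0) - 1/12*3 = (-1 + 2 + 0) - 1/4 = 1 - 1/4 = 3/4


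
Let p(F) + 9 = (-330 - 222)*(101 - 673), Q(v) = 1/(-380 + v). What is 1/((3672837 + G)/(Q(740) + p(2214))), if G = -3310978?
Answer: 113664601/130269240 ≈ 0.87254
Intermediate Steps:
p(F) = 315735 (p(F) = -9 + (-330 - 222)*(101 - 673) = -9 - 552*(-572) = -9 + 315744 = 315735)
1/((3672837 + G)/(Q(740) + p(2214))) = 1/((3672837 - 3310978)/(1/(-380 + 740) + 315735)) = 1/(361859/(1/360 + 315735)) = 1/(361859/(113664601/360)) = 1/(361859*(360/113664601)) = 1/(130269240/113664601) = 113664601/130269240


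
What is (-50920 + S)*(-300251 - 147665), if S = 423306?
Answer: -166797647576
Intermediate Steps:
(-50920 + S)*(-300251 - 147665) = (-50920 + 423306)*(-300251 - 147665) = 372386*(-447916) = -166797647576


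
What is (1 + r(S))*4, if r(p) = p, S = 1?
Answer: 8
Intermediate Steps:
(1 + r(S))*4 = (1 + 1)*4 = 2*4 = 8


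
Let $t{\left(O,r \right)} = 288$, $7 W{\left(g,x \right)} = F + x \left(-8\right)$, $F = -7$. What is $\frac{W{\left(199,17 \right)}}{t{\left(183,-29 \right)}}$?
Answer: $- \frac{143}{2016} \approx -0.070933$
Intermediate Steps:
$W{\left(g,x \right)} = -1 - \frac{8 x}{7}$ ($W{\left(g,x \right)} = \frac{-7 + x \left(-8\right)}{7} = \frac{-7 - 8 x}{7} = -1 - \frac{8 x}{7}$)
$\frac{W{\left(199,17 \right)}}{t{\left(183,-29 \right)}} = \frac{-1 - \frac{136}{7}}{288} = \left(-1 - \frac{136}{7}\right) \frac{1}{288} = \left(- \frac{143}{7}\right) \frac{1}{288} = - \frac{143}{2016}$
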